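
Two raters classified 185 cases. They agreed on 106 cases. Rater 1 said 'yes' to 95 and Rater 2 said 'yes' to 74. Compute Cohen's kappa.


P_o = 106/185 = 0.572973
P_e = (95*74 + 90*111) / 34225 = 0.497297
kappa = (P_o - P_e) / (1 - P_e)
kappa = (0.572973 - 0.497297) / (1 - 0.497297)
kappa = 0.1505

0.1505


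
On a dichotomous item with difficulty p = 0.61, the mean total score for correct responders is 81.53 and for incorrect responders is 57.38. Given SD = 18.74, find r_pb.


q = 1 - p = 0.39
rpb = ((M1 - M0) / SD) * sqrt(p * q)
rpb = ((81.53 - 57.38) / 18.74) * sqrt(0.61 * 0.39)
rpb = 0.6286

0.6286


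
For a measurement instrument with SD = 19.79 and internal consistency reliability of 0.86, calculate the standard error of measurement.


SEM = SD * sqrt(1 - rxx)
SEM = 19.79 * sqrt(1 - 0.86)
SEM = 19.79 * sqrt(0.14) = 19.79 * 0.374166
SEM = 7.4047

7.4047


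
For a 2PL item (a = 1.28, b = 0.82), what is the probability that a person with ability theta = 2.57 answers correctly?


a*(theta - b) = 1.28 * (2.57 - 0.82) = 2.24
exp(-2.24) = 0.1065
P = 1 / (1 + 0.1065)
P = 0.9038

0.9038


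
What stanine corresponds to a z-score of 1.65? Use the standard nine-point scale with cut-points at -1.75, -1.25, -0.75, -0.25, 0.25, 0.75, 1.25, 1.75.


Stanine boundaries: [-1.75, -1.25, -0.75, -0.25, 0.25, 0.75, 1.25, 1.75]
z = 1.65
Check each boundary:
  z >= -1.75 -> could be stanine 2
  z >= -1.25 -> could be stanine 3
  z >= -0.75 -> could be stanine 4
  z >= -0.25 -> could be stanine 5
  z >= 0.25 -> could be stanine 6
  z >= 0.75 -> could be stanine 7
  z >= 1.25 -> could be stanine 8
  z < 1.75
Highest qualifying boundary gives stanine = 8

8


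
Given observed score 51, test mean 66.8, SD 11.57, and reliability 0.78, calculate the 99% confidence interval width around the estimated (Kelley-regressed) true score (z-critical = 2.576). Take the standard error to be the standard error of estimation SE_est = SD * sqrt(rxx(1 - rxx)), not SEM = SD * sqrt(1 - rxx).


True score estimate = 0.78*51 + 0.22*66.8 = 54.476
SE_est = SD * sqrt(rxx * (1 - rxx)) = 11.57 * sqrt(0.78 * 0.22) = 11.57 * sqrt(0.1716) = 4.79283
CI = T_est +/- z * SE_est, so width = 2 * z * SE_est = 2 * 2.576 * 4.79283
Width = 24.6927

24.6927


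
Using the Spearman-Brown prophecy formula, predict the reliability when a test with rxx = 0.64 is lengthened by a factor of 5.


r_new = (n * rxx) / (1 + (n-1) * rxx)
r_new = (5 * 0.64) / (1 + 4 * 0.64)
r_new = 3.2 / 3.56
r_new = 0.8989

0.8989


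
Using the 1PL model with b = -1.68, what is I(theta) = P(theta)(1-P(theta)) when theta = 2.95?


P = 1/(1+exp(-(2.95--1.68))) = 0.9903
I = P*(1-P) = 0.9903 * 0.0097
I = 0.0096

0.0096


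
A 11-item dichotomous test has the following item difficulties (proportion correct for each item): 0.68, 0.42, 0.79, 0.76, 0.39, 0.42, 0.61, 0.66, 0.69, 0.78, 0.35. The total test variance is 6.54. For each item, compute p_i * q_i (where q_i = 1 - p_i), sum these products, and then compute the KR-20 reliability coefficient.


For each item, compute p_i * q_i:
  Item 1: 0.68 * 0.32 = 0.2176
  Item 2: 0.42 * 0.58 = 0.2436
  Item 3: 0.79 * 0.21 = 0.1659
  Item 4: 0.76 * 0.24 = 0.1824
  Item 5: 0.39 * 0.61 = 0.2379
  Item 6: 0.42 * 0.58 = 0.2436
  Item 7: 0.61 * 0.39 = 0.2379
  Item 8: 0.66 * 0.34 = 0.2244
  Item 9: 0.69 * 0.31 = 0.2139
  Item 10: 0.78 * 0.22 = 0.1716
  Item 11: 0.35 * 0.65 = 0.2275
Sum(p_i * q_i) = 0.2176 + 0.2436 + 0.1659 + 0.1824 + 0.2379 + 0.2436 + 0.2379 + 0.2244 + 0.2139 + 0.1716 + 0.2275 = 2.3663
KR-20 = (k/(k-1)) * (1 - Sum(p_i*q_i) / Var_total)
= (11/10) * (1 - 2.3663/6.54)
= 1.1 * 0.6382
KR-20 = 0.702

0.702


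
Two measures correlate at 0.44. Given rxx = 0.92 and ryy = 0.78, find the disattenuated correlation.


r_corrected = rxy / sqrt(rxx * ryy)
= 0.44 / sqrt(0.92 * 0.78)
= 0.44 / sqrt(0.7176)
= 0.44 / 0.847113
r_corrected = 0.5194

0.5194


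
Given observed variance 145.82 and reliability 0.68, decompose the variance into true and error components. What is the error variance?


var_true = rxx * var_obs = 0.68 * 145.82 = 99.1576
var_error = var_obs - var_true
var_error = 145.82 - 99.1576
var_error = 46.6624

46.6624


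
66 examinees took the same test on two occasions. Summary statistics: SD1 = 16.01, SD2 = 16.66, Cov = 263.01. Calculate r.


r = cov(X,Y) / (SD_X * SD_Y)
r = 263.01 / (16.01 * 16.66)
r = 263.01 / 266.7266
r = 0.9861

0.9861


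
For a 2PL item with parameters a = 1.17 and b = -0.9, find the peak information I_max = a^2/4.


For 2PL, max info at theta = b = -0.9
I_max = a^2 / 4 = 1.17^2 / 4
= 1.3689 / 4
I_max = 0.3422

0.3422


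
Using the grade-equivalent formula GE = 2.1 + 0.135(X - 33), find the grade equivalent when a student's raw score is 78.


raw - median = 78 - 33 = 45
slope * diff = 0.135 * 45 = 6.075
GE = 2.1 + 6.075
GE = 8.175

8.175


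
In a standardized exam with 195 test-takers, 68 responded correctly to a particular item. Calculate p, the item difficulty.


Item difficulty p = number correct / total examinees
p = 68 / 195
p = 0.3487

0.3487


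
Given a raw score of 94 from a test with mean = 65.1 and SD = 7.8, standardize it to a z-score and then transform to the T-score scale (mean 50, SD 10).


z = (X - mean) / SD = (94 - 65.1) / 7.8
z = 28.9 / 7.8
z = 3.7051
T-score = T = 50 + 10z
Carry z at full precision (z = 28.9 / 7.8) into the conversion:
T-score = 50 + 10 * (28.9 / 7.8) = 50 + 289 / 7.8
T-score = 50 + 37.0513
T-score = 87.0513

87.0513


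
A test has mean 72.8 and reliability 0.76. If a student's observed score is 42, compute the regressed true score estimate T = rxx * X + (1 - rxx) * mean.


T_est = rxx * X + (1 - rxx) * mean
T_est = 0.76 * 42 + 0.24 * 72.8
T_est = 31.92 + 17.472
T_est = 49.392

49.392


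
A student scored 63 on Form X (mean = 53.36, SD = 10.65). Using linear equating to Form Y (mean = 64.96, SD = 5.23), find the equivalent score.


slope = SD_Y / SD_X = 5.23 / 10.65 ~ 0.4911
intercept = mean_Y - slope * mean_X = 64.96 - (5.23 / 10.65) * 53.36 ~ 38.756
Y = slope * X + intercept. To avoid rounding drift from the rounded slope/intercept, evaluate the equivalent form Y = mean_Y + SD_Y * (X - mean_X) / SD_X at full precision:
Y = 64.96 + 5.23 * (63 - 53.36) / 10.65
Y = 64.96 + 5.23 * 9.64 / 10.65
Y = 64.96 + 50.4172 / 10.65
Y = 64.96 + 4.734
Y = 69.694

69.694


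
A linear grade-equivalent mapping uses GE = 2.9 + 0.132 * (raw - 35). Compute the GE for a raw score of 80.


raw - median = 80 - 35 = 45
slope * diff = 0.132 * 45 = 5.94
GE = 2.9 + 5.94
GE = 8.84

8.84


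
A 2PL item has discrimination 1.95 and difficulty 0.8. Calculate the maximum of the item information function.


For 2PL, max info at theta = b = 0.8
I_max = a^2 / 4 = 1.95^2 / 4
= 3.8025 / 4
I_max = 0.9506

0.9506


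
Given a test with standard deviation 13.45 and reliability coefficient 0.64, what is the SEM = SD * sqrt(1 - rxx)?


SEM = SD * sqrt(1 - rxx)
SEM = 13.45 * sqrt(1 - 0.64)
SEM = 13.45 * sqrt(0.36) = 13.45 * 0.6
SEM = 8.07

8.07


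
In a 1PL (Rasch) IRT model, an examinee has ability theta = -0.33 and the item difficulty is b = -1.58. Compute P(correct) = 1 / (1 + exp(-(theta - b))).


theta - b = -0.33 - -1.58 = 1.25
exp(-(theta - b)) = exp(-1.25) = 0.2865
P = 1 / (1 + 0.2865)
P = 0.7773

0.7773


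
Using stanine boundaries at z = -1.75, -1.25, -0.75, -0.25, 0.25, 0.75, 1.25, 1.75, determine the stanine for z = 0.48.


Stanine boundaries: [-1.75, -1.25, -0.75, -0.25, 0.25, 0.75, 1.25, 1.75]
z = 0.48
Check each boundary:
  z >= -1.75 -> could be stanine 2
  z >= -1.25 -> could be stanine 3
  z >= -0.75 -> could be stanine 4
  z >= -0.25 -> could be stanine 5
  z >= 0.25 -> could be stanine 6
  z < 0.75
  z < 1.25
  z < 1.75
Highest qualifying boundary gives stanine = 6

6


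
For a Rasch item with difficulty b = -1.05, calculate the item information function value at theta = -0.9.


P = 1/(1+exp(-(-0.9--1.05))) = 0.5374
I = P*(1-P) = 0.5374 * 0.4626
I = 0.2486

0.2486


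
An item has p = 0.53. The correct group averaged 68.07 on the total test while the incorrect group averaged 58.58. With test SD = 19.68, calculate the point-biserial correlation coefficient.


q = 1 - p = 0.47
rpb = ((M1 - M0) / SD) * sqrt(p * q)
rpb = ((68.07 - 58.58) / 19.68) * sqrt(0.53 * 0.47)
rpb = 0.2407

0.2407


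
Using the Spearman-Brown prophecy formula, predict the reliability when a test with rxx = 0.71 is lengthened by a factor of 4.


r_new = (n * rxx) / (1 + (n-1) * rxx)
r_new = (4 * 0.71) / (1 + 3 * 0.71)
r_new = 2.84 / 3.13
r_new = 0.9073

0.9073


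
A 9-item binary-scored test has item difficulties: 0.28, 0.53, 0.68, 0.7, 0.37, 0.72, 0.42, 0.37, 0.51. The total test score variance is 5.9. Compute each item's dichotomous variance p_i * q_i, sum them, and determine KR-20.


For each item, compute p_i * q_i:
  Item 1: 0.28 * 0.72 = 0.2016
  Item 2: 0.53 * 0.47 = 0.2491
  Item 3: 0.68 * 0.32 = 0.2176
  Item 4: 0.7 * 0.3 = 0.21
  Item 5: 0.37 * 0.63 = 0.2331
  Item 6: 0.72 * 0.28 = 0.2016
  Item 7: 0.42 * 0.58 = 0.2436
  Item 8: 0.37 * 0.63 = 0.2331
  Item 9: 0.51 * 0.49 = 0.2499
Sum(p_i * q_i) = 0.2016 + 0.2491 + 0.2176 + 0.21 + 0.2331 + 0.2016 + 0.2436 + 0.2331 + 0.2499 = 2.0396
KR-20 = (k/(k-1)) * (1 - Sum(p_i*q_i) / Var_total)
= (9/8) * (1 - 2.0396/5.9)
= 1.125 * 0.6543
KR-20 = 0.7361

0.7361


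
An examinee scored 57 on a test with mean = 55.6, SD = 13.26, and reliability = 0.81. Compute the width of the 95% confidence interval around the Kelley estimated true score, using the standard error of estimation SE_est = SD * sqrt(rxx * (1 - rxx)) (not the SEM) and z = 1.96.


True score estimate = 0.81*57 + 0.19*55.6 = 56.734
SE_est = SD * sqrt(rxx * (1 - rxx)) = 13.26 * sqrt(0.81 * 0.19) = 13.26 * sqrt(0.1539) = 5.20191
CI = T_est +/- z * SE_est, so width = 2 * z * SE_est = 2 * 1.96 * 5.20191
Width = 20.3915

20.3915


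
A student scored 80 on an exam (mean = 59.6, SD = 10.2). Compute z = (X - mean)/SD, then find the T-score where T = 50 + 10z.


z = (X - mean) / SD = (80 - 59.6) / 10.2
z = 20.4 / 10.2
z = 2.0
T-score = T = 50 + 10z
Carry z at full precision (z = 20.4 / 10.2) into the conversion:
T-score = 50 + 10 * (20.4 / 10.2) = 50 + 204 / 10.2
T-score = 50 + 20.0
T-score = 70.0

70.0


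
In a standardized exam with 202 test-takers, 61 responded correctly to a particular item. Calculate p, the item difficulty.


Item difficulty p = number correct / total examinees
p = 61 / 202
p = 0.302

0.302


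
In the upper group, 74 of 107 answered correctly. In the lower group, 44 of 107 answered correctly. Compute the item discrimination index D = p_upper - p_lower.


p_upper = 74/107 = 0.6916
p_lower = 44/107 = 0.4112
D = 0.6916 - 0.4112 = 0.2804

0.2804


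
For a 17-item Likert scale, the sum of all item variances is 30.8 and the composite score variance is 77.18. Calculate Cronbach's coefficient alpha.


alpha = (k/(k-1)) * (1 - sum(si^2)/s_total^2)
= (17/16) * (1 - 30.8/77.18)
alpha = 0.6385

0.6385


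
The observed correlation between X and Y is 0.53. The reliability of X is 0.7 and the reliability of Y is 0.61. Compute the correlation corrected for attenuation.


r_corrected = rxy / sqrt(rxx * ryy)
= 0.53 / sqrt(0.7 * 0.61)
= 0.53 / sqrt(0.427)
= 0.53 / 0.653452
r_corrected = 0.8111

0.8111


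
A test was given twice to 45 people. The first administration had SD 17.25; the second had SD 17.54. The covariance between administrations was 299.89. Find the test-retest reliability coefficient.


r = cov(X,Y) / (SD_X * SD_Y)
r = 299.89 / (17.25 * 17.54)
r = 299.89 / 302.565
r = 0.9912

0.9912


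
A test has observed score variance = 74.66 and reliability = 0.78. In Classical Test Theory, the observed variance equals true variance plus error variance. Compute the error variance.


var_true = rxx * var_obs = 0.78 * 74.66 = 58.2348
var_error = var_obs - var_true
var_error = 74.66 - 58.2348
var_error = 16.4252

16.4252


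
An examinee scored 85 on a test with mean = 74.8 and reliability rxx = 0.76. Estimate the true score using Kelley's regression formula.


T_est = rxx * X + (1 - rxx) * mean
T_est = 0.76 * 85 + 0.24 * 74.8
T_est = 64.6 + 17.952
T_est = 82.552

82.552


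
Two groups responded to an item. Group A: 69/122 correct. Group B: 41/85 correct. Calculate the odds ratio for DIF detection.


Odds_A = 69/53 = 1.3019
Odds_B = 41/44 = 0.9318
OR = Odds_A / Odds_B = 1.3019 / 0.9318
Exactly, OR = (69 * 44) / (53 * 41) = 3036 / 2173
OR = 1.3971

1.3971


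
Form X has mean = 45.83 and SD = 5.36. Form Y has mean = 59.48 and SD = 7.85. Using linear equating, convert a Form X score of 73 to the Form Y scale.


slope = SD_Y / SD_X = 7.85 / 5.36 ~ 1.4646
intercept = mean_Y - slope * mean_X = 59.48 - (7.85 / 5.36) * 45.83 ~ -7.6404
Y = slope * X + intercept. To avoid rounding drift from the rounded slope/intercept, evaluate the equivalent form Y = mean_Y + SD_Y * (X - mean_X) / SD_X at full precision:
Y = 59.48 + 7.85 * (73 - 45.83) / 5.36
Y = 59.48 + 7.85 * 27.17 / 5.36
Y = 59.48 + 213.2845 / 5.36
Y = 59.48 + 39.7919
Y = 99.2719

99.2719


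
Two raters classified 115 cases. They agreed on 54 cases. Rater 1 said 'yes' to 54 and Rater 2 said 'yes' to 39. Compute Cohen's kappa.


P_o = 54/115 = 0.469565
P_e = (54*39 + 61*76) / 13225 = 0.509792
kappa = (P_o - P_e) / (1 - P_e)
kappa = (0.469565 - 0.509792) / (1 - 0.509792)
kappa = -0.0821

-0.0821


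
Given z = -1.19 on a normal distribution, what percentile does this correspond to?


CDF(z) = 0.5 * (1 + erf(z/sqrt(2)))
erf(-0.8415) = -0.766
CDF = 0.117
Percentile rank = 0.117 * 100 = 11.7

11.7


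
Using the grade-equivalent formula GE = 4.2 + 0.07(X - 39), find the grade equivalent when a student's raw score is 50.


raw - median = 50 - 39 = 11
slope * diff = 0.07 * 11 = 0.77
GE = 4.2 + 0.77
GE = 4.97

4.97


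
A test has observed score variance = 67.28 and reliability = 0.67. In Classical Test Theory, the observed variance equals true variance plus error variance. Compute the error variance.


var_true = rxx * var_obs = 0.67 * 67.28 = 45.0776
var_error = var_obs - var_true
var_error = 67.28 - 45.0776
var_error = 22.2024

22.2024


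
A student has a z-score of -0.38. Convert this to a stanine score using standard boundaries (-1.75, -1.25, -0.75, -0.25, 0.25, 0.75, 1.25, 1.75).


Stanine boundaries: [-1.75, -1.25, -0.75, -0.25, 0.25, 0.75, 1.25, 1.75]
z = -0.38
Check each boundary:
  z >= -1.75 -> could be stanine 2
  z >= -1.25 -> could be stanine 3
  z >= -0.75 -> could be stanine 4
  z < -0.25
  z < 0.25
  z < 0.75
  z < 1.25
  z < 1.75
Highest qualifying boundary gives stanine = 4

4


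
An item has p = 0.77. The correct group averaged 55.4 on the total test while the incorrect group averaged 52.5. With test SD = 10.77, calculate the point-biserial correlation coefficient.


q = 1 - p = 0.23
rpb = ((M1 - M0) / SD) * sqrt(p * q)
rpb = ((55.4 - 52.5) / 10.77) * sqrt(0.77 * 0.23)
rpb = 0.1133

0.1133


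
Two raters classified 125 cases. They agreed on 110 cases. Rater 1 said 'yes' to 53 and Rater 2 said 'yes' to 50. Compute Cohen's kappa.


P_o = 110/125 = 0.88
P_e = (53*50 + 72*75) / 15625 = 0.5152
kappa = (P_o - P_e) / (1 - P_e)
kappa = (0.88 - 0.5152) / (1 - 0.5152)
kappa = 0.7525

0.7525


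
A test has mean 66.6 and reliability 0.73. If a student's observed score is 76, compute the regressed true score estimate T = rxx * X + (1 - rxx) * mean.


T_est = rxx * X + (1 - rxx) * mean
T_est = 0.73 * 76 + 0.27 * 66.6
T_est = 55.48 + 17.982
T_est = 73.462

73.462


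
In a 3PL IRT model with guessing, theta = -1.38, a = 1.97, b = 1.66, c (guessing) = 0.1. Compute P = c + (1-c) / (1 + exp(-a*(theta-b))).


logit = 1.97*(-1.38 - 1.66) = -5.9888
P* = 1/(1 + exp(--5.9888)) = 0.0025
P = 0.1 + (1 - 0.1) * 0.0025
P = 0.1023

0.1023


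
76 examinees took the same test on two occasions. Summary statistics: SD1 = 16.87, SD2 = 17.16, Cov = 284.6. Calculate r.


r = cov(X,Y) / (SD_X * SD_Y)
r = 284.6 / (16.87 * 17.16)
r = 284.6 / 289.4892
r = 0.9831

0.9831


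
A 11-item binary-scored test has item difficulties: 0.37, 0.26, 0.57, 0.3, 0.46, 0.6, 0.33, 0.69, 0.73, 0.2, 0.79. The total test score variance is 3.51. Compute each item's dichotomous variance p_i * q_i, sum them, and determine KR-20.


For each item, compute p_i * q_i:
  Item 1: 0.37 * 0.63 = 0.2331
  Item 2: 0.26 * 0.74 = 0.1924
  Item 3: 0.57 * 0.43 = 0.2451
  Item 4: 0.3 * 0.7 = 0.21
  Item 5: 0.46 * 0.54 = 0.2484
  Item 6: 0.6 * 0.4 = 0.24
  Item 7: 0.33 * 0.67 = 0.2211
  Item 8: 0.69 * 0.31 = 0.2139
  Item 9: 0.73 * 0.27 = 0.1971
  Item 10: 0.2 * 0.8 = 0.16
  Item 11: 0.79 * 0.21 = 0.1659
Sum(p_i * q_i) = 0.2331 + 0.1924 + 0.2451 + 0.21 + 0.2484 + 0.24 + 0.2211 + 0.2139 + 0.1971 + 0.16 + 0.1659 = 2.327
KR-20 = (k/(k-1)) * (1 - Sum(p_i*q_i) / Var_total)
= (11/10) * (1 - 2.327/3.51)
= 1.1 * 0.337
KR-20 = 0.3707

0.3707


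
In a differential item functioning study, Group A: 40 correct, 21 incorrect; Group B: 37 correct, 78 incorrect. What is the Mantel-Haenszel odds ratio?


Odds_A = 40/21 = 1.9048
Odds_B = 37/78 = 0.4744
OR = Odds_A / Odds_B = 1.9048 / 0.4744
Exactly, OR = (40 * 78) / (21 * 37) = 3120 / 777
OR = 4.0154

4.0154


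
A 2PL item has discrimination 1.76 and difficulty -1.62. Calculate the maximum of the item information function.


For 2PL, max info at theta = b = -1.62
I_max = a^2 / 4 = 1.76^2 / 4
= 3.0976 / 4
I_max = 0.7744

0.7744


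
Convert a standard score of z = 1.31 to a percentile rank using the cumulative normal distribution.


CDF(z) = 0.5 * (1 + erf(z/sqrt(2)))
erf(0.9263) = 0.8098
CDF = 0.9049
Percentile rank = 0.9049 * 100 = 90.49

90.49


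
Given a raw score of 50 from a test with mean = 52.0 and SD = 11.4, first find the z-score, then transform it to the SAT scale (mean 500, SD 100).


z = (X - mean) / SD = (50 - 52.0) / 11.4
z = -2.0 / 11.4
z = -0.1754
SAT-scale = SAT = 500 + 100z
Carry z at full precision (z = -2.0 / 11.4) into the conversion:
SAT-scale = 500 + 100 * (-2.0 / 11.4) = 500 + -200 / 11.4
SAT-scale = 500 + -17.5439
SAT-scale = 482.4561

482.4561


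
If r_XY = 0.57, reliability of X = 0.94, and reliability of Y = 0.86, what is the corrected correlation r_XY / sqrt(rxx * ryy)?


r_corrected = rxy / sqrt(rxx * ryy)
= 0.57 / sqrt(0.94 * 0.86)
= 0.57 / sqrt(0.8084)
= 0.57 / 0.899111
r_corrected = 0.634

0.634


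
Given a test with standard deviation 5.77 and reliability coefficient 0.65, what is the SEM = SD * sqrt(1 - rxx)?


SEM = SD * sqrt(1 - rxx)
SEM = 5.77 * sqrt(1 - 0.65)
SEM = 5.77 * sqrt(0.35) = 5.77 * 0.591608
SEM = 3.4136

3.4136


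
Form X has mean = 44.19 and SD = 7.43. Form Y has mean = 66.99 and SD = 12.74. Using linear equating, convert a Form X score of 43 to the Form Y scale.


slope = SD_Y / SD_X = 12.74 / 7.43 ~ 1.7147
intercept = mean_Y - slope * mean_X = 66.99 - (12.74 / 7.43) * 44.19 ~ -8.7813
Y = slope * X + intercept. To avoid rounding drift from the rounded slope/intercept, evaluate the equivalent form Y = mean_Y + SD_Y * (X - mean_X) / SD_X at full precision:
Y = 66.99 + 12.74 * (43 - 44.19) / 7.43
Y = 66.99 - 12.74 * 1.19 / 7.43
Y = 66.99 - 15.1606 / 7.43
Y = 66.99 - 2.0405
Y = 64.9495

64.9495


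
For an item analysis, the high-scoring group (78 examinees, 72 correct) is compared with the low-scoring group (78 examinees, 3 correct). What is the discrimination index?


p_upper = 72/78 = 0.9231
p_lower = 3/78 = 0.0385
D = 0.9231 - 0.0385 = 0.8846

0.8846


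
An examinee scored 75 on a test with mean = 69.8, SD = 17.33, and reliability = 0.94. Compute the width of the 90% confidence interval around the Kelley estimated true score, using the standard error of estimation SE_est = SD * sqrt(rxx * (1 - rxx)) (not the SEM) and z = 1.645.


True score estimate = 0.94*75 + 0.06*69.8 = 74.688
SE_est = SD * sqrt(rxx * (1 - rxx)) = 17.33 * sqrt(0.94 * 0.06) = 17.33 * sqrt(0.0564) = 4.115647
CI = T_est +/- z * SE_est, so width = 2 * z * SE_est = 2 * 1.645 * 4.115647
Width = 13.5405

13.5405


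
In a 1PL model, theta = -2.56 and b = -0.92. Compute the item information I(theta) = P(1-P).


P = 1/(1+exp(-(-2.56--0.92))) = 0.1625
I = P*(1-P) = 0.1625 * 0.8375
I = 0.1361

0.1361


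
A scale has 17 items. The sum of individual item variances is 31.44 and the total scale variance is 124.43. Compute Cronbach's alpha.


alpha = (k/(k-1)) * (1 - sum(si^2)/s_total^2)
= (17/16) * (1 - 31.44/124.43)
alpha = 0.794

0.794


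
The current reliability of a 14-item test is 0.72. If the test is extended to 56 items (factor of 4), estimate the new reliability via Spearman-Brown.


r_new = (n * rxx) / (1 + (n-1) * rxx)
r_new = (4 * 0.72) / (1 + 3 * 0.72)
r_new = 2.88 / 3.16
r_new = 0.9114

0.9114


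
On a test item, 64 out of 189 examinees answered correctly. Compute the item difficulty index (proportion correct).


Item difficulty p = number correct / total examinees
p = 64 / 189
p = 0.3386

0.3386


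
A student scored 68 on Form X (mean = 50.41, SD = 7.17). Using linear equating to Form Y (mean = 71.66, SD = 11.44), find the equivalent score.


slope = SD_Y / SD_X = 11.44 / 7.17 ~ 1.5955
intercept = mean_Y - slope * mean_X = 71.66 - (11.44 / 7.17) * 50.41 ~ -8.771
Y = slope * X + intercept. To avoid rounding drift from the rounded slope/intercept, evaluate the equivalent form Y = mean_Y + SD_Y * (X - mean_X) / SD_X at full precision:
Y = 71.66 + 11.44 * (68 - 50.41) / 7.17
Y = 71.66 + 11.44 * 17.59 / 7.17
Y = 71.66 + 201.2296 / 7.17
Y = 71.66 + 28.0655
Y = 99.7255

99.7255


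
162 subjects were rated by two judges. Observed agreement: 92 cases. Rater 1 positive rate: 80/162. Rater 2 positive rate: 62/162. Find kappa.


P_o = 92/162 = 0.567901
P_e = (80*62 + 82*100) / 26244 = 0.501448
kappa = (P_o - P_e) / (1 - P_e)
kappa = (0.567901 - 0.501448) / (1 - 0.501448)
kappa = 0.1333

0.1333


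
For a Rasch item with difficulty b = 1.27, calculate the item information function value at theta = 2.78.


P = 1/(1+exp(-(2.78-1.27))) = 0.8191
I = P*(1-P) = 0.8191 * 0.1809
I = 0.1482

0.1482


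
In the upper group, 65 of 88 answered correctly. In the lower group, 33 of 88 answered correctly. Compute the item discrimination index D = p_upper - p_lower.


p_upper = 65/88 = 0.7386
p_lower = 33/88 = 0.375
D = 0.7386 - 0.375 = 0.3636

0.3636


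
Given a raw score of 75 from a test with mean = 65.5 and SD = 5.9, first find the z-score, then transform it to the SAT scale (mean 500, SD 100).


z = (X - mean) / SD = (75 - 65.5) / 5.9
z = 9.5 / 5.9
z = 1.6102
SAT-scale = SAT = 500 + 100z
Carry z at full precision (z = 9.5 / 5.9) into the conversion:
SAT-scale = 500 + 100 * (9.5 / 5.9) = 500 + 950 / 5.9
SAT-scale = 500 + 161.0169
SAT-scale = 661.0169

661.0169


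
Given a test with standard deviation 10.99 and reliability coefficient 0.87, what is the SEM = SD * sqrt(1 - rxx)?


SEM = SD * sqrt(1 - rxx)
SEM = 10.99 * sqrt(1 - 0.87)
SEM = 10.99 * sqrt(0.13) = 10.99 * 0.360555
SEM = 3.9625

3.9625


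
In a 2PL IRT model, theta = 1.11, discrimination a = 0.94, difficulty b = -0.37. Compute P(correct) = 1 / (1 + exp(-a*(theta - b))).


a*(theta - b) = 0.94 * (1.11 - -0.37) = 1.3912
exp(-1.3912) = 0.2488
P = 1 / (1 + 0.2488)
P = 0.8008

0.8008


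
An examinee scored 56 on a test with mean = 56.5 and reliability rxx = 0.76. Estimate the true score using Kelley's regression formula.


T_est = rxx * X + (1 - rxx) * mean
T_est = 0.76 * 56 + 0.24 * 56.5
T_est = 42.56 + 13.56
T_est = 56.12

56.12


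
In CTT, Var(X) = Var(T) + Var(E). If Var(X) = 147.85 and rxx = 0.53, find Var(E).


var_true = rxx * var_obs = 0.53 * 147.85 = 78.3605
var_error = var_obs - var_true
var_error = 147.85 - 78.3605
var_error = 69.4895

69.4895


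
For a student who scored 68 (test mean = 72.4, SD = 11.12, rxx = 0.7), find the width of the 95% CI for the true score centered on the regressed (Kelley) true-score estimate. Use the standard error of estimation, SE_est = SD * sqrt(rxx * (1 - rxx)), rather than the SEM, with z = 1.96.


True score estimate = 0.7*68 + 0.3*72.4 = 69.32
SE_est = SD * sqrt(rxx * (1 - rxx)) = 11.12 * sqrt(0.7 * 0.3) = 11.12 * sqrt(0.21) = 5.095824
CI = T_est +/- z * SE_est, so width = 2 * z * SE_est = 2 * 1.96 * 5.095824
Width = 19.9756

19.9756


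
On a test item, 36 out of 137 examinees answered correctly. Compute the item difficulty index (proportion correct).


Item difficulty p = number correct / total examinees
p = 36 / 137
p = 0.2628

0.2628


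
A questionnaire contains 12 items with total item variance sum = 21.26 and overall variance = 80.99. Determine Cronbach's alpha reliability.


alpha = (k/(k-1)) * (1 - sum(si^2)/s_total^2)
= (12/11) * (1 - 21.26/80.99)
alpha = 0.8045

0.8045


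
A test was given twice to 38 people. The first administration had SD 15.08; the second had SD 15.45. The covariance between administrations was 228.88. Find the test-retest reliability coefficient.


r = cov(X,Y) / (SD_X * SD_Y)
r = 228.88 / (15.08 * 15.45)
r = 228.88 / 232.986
r = 0.9824

0.9824


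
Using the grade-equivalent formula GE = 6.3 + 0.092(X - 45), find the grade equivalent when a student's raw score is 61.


raw - median = 61 - 45 = 16
slope * diff = 0.092 * 16 = 1.472
GE = 6.3 + 1.472
GE = 7.772

7.772


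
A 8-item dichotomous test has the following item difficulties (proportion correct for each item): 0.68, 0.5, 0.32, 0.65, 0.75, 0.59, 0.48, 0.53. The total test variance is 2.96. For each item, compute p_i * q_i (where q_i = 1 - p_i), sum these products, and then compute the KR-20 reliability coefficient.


For each item, compute p_i * q_i:
  Item 1: 0.68 * 0.32 = 0.2176
  Item 2: 0.5 * 0.5 = 0.25
  Item 3: 0.32 * 0.68 = 0.2176
  Item 4: 0.65 * 0.35 = 0.2275
  Item 5: 0.75 * 0.25 = 0.1875
  Item 6: 0.59 * 0.41 = 0.2419
  Item 7: 0.48 * 0.52 = 0.2496
  Item 8: 0.53 * 0.47 = 0.2491
Sum(p_i * q_i) = 0.2176 + 0.25 + 0.2176 + 0.2275 + 0.1875 + 0.2419 + 0.2496 + 0.2491 = 1.8408
KR-20 = (k/(k-1)) * (1 - Sum(p_i*q_i) / Var_total)
= (8/7) * (1 - 1.8408/2.96)
= 1.1429 * 0.3781
KR-20 = 0.4321

0.4321


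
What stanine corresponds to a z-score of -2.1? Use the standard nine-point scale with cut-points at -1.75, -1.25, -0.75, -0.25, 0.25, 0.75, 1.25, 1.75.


Stanine boundaries: [-1.75, -1.25, -0.75, -0.25, 0.25, 0.75, 1.25, 1.75]
z = -2.1
Check each boundary:
  z < -1.75
  z < -1.25
  z < -0.75
  z < -0.25
  z < 0.25
  z < 0.75
  z < 1.25
  z < 1.75
Highest qualifying boundary gives stanine = 1

1


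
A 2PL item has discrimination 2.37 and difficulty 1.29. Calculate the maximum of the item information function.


For 2PL, max info at theta = b = 1.29
I_max = a^2 / 4 = 2.37^2 / 4
= 5.6169 / 4
I_max = 1.4042

1.4042


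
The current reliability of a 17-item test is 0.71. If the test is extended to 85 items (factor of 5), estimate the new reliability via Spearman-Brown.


r_new = (n * rxx) / (1 + (n-1) * rxx)
r_new = (5 * 0.71) / (1 + 4 * 0.71)
r_new = 3.55 / 3.84
r_new = 0.9245

0.9245


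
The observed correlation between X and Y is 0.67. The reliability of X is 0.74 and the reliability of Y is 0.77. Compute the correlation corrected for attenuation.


r_corrected = rxy / sqrt(rxx * ryy)
= 0.67 / sqrt(0.74 * 0.77)
= 0.67 / sqrt(0.5698)
= 0.67 / 0.754851
r_corrected = 0.8876

0.8876


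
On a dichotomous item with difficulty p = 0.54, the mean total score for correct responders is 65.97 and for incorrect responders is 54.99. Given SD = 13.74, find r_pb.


q = 1 - p = 0.46
rpb = ((M1 - M0) / SD) * sqrt(p * q)
rpb = ((65.97 - 54.99) / 13.74) * sqrt(0.54 * 0.46)
rpb = 0.3983

0.3983


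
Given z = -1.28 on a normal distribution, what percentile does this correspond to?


CDF(z) = 0.5 * (1 + erf(z/sqrt(2)))
erf(-0.9051) = -0.7995
CDF = 0.1003
Percentile rank = 0.1003 * 100 = 10.03

10.03


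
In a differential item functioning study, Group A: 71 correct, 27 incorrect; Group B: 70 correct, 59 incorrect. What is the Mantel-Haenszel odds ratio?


Odds_A = 71/27 = 2.6296
Odds_B = 70/59 = 1.1864
OR = Odds_A / Odds_B = 2.6296 / 1.1864
Exactly, OR = (71 * 59) / (27 * 70) = 4189 / 1890
OR = 2.2164

2.2164


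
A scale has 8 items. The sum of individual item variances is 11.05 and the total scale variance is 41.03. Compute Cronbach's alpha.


alpha = (k/(k-1)) * (1 - sum(si^2)/s_total^2)
= (8/7) * (1 - 11.05/41.03)
alpha = 0.8351

0.8351


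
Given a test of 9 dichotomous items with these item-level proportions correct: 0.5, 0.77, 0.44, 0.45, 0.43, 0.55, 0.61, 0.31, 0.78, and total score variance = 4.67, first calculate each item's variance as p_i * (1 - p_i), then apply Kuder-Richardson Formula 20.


For each item, compute p_i * q_i:
  Item 1: 0.5 * 0.5 = 0.25
  Item 2: 0.77 * 0.23 = 0.1771
  Item 3: 0.44 * 0.56 = 0.2464
  Item 4: 0.45 * 0.55 = 0.2475
  Item 5: 0.43 * 0.57 = 0.2451
  Item 6: 0.55 * 0.45 = 0.2475
  Item 7: 0.61 * 0.39 = 0.2379
  Item 8: 0.31 * 0.69 = 0.2139
  Item 9: 0.78 * 0.22 = 0.1716
Sum(p_i * q_i) = 0.25 + 0.1771 + 0.2464 + 0.2475 + 0.2451 + 0.2475 + 0.2379 + 0.2139 + 0.1716 = 2.037
KR-20 = (k/(k-1)) * (1 - Sum(p_i*q_i) / Var_total)
= (9/8) * (1 - 2.037/4.67)
= 1.125 * 0.5638
KR-20 = 0.6343

0.6343


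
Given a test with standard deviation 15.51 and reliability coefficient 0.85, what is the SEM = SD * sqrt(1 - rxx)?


SEM = SD * sqrt(1 - rxx)
SEM = 15.51 * sqrt(1 - 0.85)
SEM = 15.51 * sqrt(0.15) = 15.51 * 0.387298
SEM = 6.007

6.007


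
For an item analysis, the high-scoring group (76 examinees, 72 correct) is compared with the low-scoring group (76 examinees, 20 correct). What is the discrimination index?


p_upper = 72/76 = 0.9474
p_lower = 20/76 = 0.2632
D = 0.9474 - 0.2632 = 0.6842

0.6842


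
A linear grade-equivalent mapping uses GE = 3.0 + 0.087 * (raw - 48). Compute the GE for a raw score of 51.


raw - median = 51 - 48 = 3
slope * diff = 0.087 * 3 = 0.261
GE = 3.0 + 0.261
GE = 3.261

3.261


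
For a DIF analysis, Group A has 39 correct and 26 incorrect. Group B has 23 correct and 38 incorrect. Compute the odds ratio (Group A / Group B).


Odds_A = 39/26 = 1.5
Odds_B = 23/38 = 0.6053
OR = Odds_A / Odds_B = 1.5 / 0.6053
Exactly, OR = (39 * 38) / (26 * 23) = 1482 / 598
OR = 2.4783

2.4783


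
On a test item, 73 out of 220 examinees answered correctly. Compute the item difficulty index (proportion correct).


Item difficulty p = number correct / total examinees
p = 73 / 220
p = 0.3318

0.3318


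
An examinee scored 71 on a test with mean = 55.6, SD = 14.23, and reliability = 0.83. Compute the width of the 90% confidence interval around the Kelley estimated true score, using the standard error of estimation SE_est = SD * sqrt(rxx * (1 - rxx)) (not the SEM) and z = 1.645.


True score estimate = 0.83*71 + 0.17*55.6 = 68.382
SE_est = SD * sqrt(rxx * (1 - rxx)) = 14.23 * sqrt(0.83 * 0.17) = 14.23 * sqrt(0.1411) = 5.345255
CI = T_est +/- z * SE_est, so width = 2 * z * SE_est = 2 * 1.645 * 5.345255
Width = 17.5859

17.5859


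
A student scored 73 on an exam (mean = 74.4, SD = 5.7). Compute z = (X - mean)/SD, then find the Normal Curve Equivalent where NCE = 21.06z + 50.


z = (X - mean) / SD = (73 - 74.4) / 5.7
z = -1.4 / 5.7
z = -0.2456
NCE = NCE = 21.06z + 50
Carry z at full precision (z = -1.4 / 5.7) into the conversion:
NCE = 21.06 * (-1.4 / 5.7) + 50 = -29.484 / 5.7 + 50
NCE = -5.1726 + 50
NCE = 44.8274

44.8274


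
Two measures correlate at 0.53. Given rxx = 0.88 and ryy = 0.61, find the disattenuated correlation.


r_corrected = rxy / sqrt(rxx * ryy)
= 0.53 / sqrt(0.88 * 0.61)
= 0.53 / sqrt(0.5368)
= 0.53 / 0.732666
r_corrected = 0.7234

0.7234


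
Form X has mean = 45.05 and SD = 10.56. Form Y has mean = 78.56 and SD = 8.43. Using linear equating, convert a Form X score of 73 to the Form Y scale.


slope = SD_Y / SD_X = 8.43 / 10.56 ~ 0.7983
intercept = mean_Y - slope * mean_X = 78.56 - (8.43 / 10.56) * 45.05 ~ 42.5968
Y = slope * X + intercept. To avoid rounding drift from the rounded slope/intercept, evaluate the equivalent form Y = mean_Y + SD_Y * (X - mean_X) / SD_X at full precision:
Y = 78.56 + 8.43 * (73 - 45.05) / 10.56
Y = 78.56 + 8.43 * 27.95 / 10.56
Y = 78.56 + 235.6185 / 10.56
Y = 78.56 + 22.3124
Y = 100.8724

100.8724


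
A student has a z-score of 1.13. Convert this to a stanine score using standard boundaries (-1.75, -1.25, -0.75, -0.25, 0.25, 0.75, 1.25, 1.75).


Stanine boundaries: [-1.75, -1.25, -0.75, -0.25, 0.25, 0.75, 1.25, 1.75]
z = 1.13
Check each boundary:
  z >= -1.75 -> could be stanine 2
  z >= -1.25 -> could be stanine 3
  z >= -0.75 -> could be stanine 4
  z >= -0.25 -> could be stanine 5
  z >= 0.25 -> could be stanine 6
  z >= 0.75 -> could be stanine 7
  z < 1.25
  z < 1.75
Highest qualifying boundary gives stanine = 7

7


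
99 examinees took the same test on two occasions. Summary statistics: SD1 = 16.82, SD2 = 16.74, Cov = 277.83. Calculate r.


r = cov(X,Y) / (SD_X * SD_Y)
r = 277.83 / (16.82 * 16.74)
r = 277.83 / 281.5668
r = 0.9867

0.9867


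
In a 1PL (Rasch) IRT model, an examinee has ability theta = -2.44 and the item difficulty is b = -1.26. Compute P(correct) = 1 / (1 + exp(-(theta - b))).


theta - b = -2.44 - -1.26 = -1.18
exp(-(theta - b)) = exp(1.18) = 3.2544
P = 1 / (1 + 3.2544)
P = 0.2351

0.2351


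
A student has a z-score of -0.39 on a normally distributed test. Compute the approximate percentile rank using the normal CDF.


CDF(z) = 0.5 * (1 + erf(z/sqrt(2)))
erf(-0.2758) = -0.3035
CDF = 0.3483
Percentile rank = 0.3483 * 100 = 34.83

34.83


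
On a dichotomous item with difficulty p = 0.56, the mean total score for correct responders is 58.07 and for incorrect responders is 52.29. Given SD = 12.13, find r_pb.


q = 1 - p = 0.44
rpb = ((M1 - M0) / SD) * sqrt(p * q)
rpb = ((58.07 - 52.29) / 12.13) * sqrt(0.56 * 0.44)
rpb = 0.2365

0.2365


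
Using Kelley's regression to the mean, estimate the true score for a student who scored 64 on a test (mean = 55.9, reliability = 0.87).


T_est = rxx * X + (1 - rxx) * mean
T_est = 0.87 * 64 + 0.13 * 55.9
T_est = 55.68 + 7.267
T_est = 62.947

62.947


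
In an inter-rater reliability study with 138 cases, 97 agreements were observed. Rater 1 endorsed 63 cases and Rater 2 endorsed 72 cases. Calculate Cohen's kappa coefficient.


P_o = 97/138 = 0.702899
P_e = (63*72 + 75*66) / 19044 = 0.49811
kappa = (P_o - P_e) / (1 - P_e)
kappa = (0.702899 - 0.49811) / (1 - 0.49811)
kappa = 0.408

0.408


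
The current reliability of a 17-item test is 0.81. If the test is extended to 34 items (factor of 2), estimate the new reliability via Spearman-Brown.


r_new = (n * rxx) / (1 + (n-1) * rxx)
r_new = (2 * 0.81) / (1 + 1 * 0.81)
r_new = 1.62 / 1.81
r_new = 0.895

0.895


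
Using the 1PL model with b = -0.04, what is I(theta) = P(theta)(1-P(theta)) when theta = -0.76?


P = 1/(1+exp(-(-0.76--0.04))) = 0.3274
I = P*(1-P) = 0.3274 * 0.6726
I = 0.2202

0.2202


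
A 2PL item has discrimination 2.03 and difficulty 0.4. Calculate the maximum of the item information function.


For 2PL, max info at theta = b = 0.4
I_max = a^2 / 4 = 2.03^2 / 4
= 4.1209 / 4
I_max = 1.0302

1.0302


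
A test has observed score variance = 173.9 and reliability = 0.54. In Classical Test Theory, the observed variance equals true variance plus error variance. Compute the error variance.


var_true = rxx * var_obs = 0.54 * 173.9 = 93.906
var_error = var_obs - var_true
var_error = 173.9 - 93.906
var_error = 79.994

79.994


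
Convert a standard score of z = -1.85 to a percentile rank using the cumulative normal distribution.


CDF(z) = 0.5 * (1 + erf(z/sqrt(2)))
erf(-1.3081) = -0.9357
CDF = 0.0322
Percentile rank = 0.0322 * 100 = 3.22

3.22


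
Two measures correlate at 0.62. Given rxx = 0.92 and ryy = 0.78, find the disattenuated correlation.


r_corrected = rxy / sqrt(rxx * ryy)
= 0.62 / sqrt(0.92 * 0.78)
= 0.62 / sqrt(0.7176)
= 0.62 / 0.847113
r_corrected = 0.7319

0.7319


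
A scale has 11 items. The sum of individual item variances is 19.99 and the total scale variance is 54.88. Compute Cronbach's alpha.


alpha = (k/(k-1)) * (1 - sum(si^2)/s_total^2)
= (11/10) * (1 - 19.99/54.88)
alpha = 0.6993

0.6993


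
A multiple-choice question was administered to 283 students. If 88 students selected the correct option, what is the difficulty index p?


Item difficulty p = number correct / total examinees
p = 88 / 283
p = 0.311

0.311


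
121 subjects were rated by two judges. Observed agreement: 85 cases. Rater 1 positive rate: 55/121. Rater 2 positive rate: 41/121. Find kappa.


P_o = 85/121 = 0.702479
P_e = (55*41 + 66*80) / 14641 = 0.514651
kappa = (P_o - P_e) / (1 - P_e)
kappa = (0.702479 - 0.514651) / (1 - 0.514651)
kappa = 0.387

0.387


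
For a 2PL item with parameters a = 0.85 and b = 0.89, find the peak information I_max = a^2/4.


For 2PL, max info at theta = b = 0.89
I_max = a^2 / 4 = 0.85^2 / 4
= 0.7225 / 4
I_max = 0.1806

0.1806


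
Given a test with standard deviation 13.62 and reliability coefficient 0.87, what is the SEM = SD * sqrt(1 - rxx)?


SEM = SD * sqrt(1 - rxx)
SEM = 13.62 * sqrt(1 - 0.87)
SEM = 13.62 * sqrt(0.13) = 13.62 * 0.360555
SEM = 4.9108

4.9108


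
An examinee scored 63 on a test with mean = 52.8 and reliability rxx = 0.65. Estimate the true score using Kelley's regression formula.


T_est = rxx * X + (1 - rxx) * mean
T_est = 0.65 * 63 + 0.35 * 52.8
T_est = 40.95 + 18.48
T_est = 59.43

59.43


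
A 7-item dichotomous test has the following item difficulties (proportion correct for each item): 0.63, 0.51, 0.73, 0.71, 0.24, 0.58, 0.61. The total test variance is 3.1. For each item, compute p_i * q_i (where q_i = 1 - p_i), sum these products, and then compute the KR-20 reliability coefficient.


For each item, compute p_i * q_i:
  Item 1: 0.63 * 0.37 = 0.2331
  Item 2: 0.51 * 0.49 = 0.2499
  Item 3: 0.73 * 0.27 = 0.1971
  Item 4: 0.71 * 0.29 = 0.2059
  Item 5: 0.24 * 0.76 = 0.1824
  Item 6: 0.58 * 0.42 = 0.2436
  Item 7: 0.61 * 0.39 = 0.2379
Sum(p_i * q_i) = 0.2331 + 0.2499 + 0.1971 + 0.2059 + 0.1824 + 0.2436 + 0.2379 = 1.5499
KR-20 = (k/(k-1)) * (1 - Sum(p_i*q_i) / Var_total)
= (7/6) * (1 - 1.5499/3.1)
= 1.1667 * 0.5
KR-20 = 0.5834

0.5834


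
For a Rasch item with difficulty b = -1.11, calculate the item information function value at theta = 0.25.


P = 1/(1+exp(-(0.25--1.11))) = 0.7958
I = P*(1-P) = 0.7958 * 0.2042
I = 0.1625

0.1625


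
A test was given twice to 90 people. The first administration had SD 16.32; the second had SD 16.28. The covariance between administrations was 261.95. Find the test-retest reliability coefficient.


r = cov(X,Y) / (SD_X * SD_Y)
r = 261.95 / (16.32 * 16.28)
r = 261.95 / 265.6896
r = 0.9859

0.9859


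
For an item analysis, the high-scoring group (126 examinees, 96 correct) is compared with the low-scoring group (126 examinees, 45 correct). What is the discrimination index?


p_upper = 96/126 = 0.7619
p_lower = 45/126 = 0.3571
D = 0.7619 - 0.3571 = 0.4048

0.4048


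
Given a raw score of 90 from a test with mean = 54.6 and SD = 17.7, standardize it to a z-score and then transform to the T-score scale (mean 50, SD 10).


z = (X - mean) / SD = (90 - 54.6) / 17.7
z = 35.4 / 17.7
z = 2.0
T-score = T = 50 + 10z
Carry z at full precision (z = 35.4 / 17.7) into the conversion:
T-score = 50 + 10 * (35.4 / 17.7) = 50 + 354 / 17.7
T-score = 50 + 20.0
T-score = 70.0

70.0


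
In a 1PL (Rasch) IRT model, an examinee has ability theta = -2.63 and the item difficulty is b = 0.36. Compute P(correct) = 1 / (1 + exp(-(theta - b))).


theta - b = -2.63 - 0.36 = -2.99
exp(-(theta - b)) = exp(2.99) = 19.8857
P = 1 / (1 + 19.8857)
P = 0.0479

0.0479


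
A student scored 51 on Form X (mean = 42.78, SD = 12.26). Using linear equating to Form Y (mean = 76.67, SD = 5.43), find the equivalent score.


slope = SD_Y / SD_X = 5.43 / 12.26 ~ 0.4429
intercept = mean_Y - slope * mean_X = 76.67 - (5.43 / 12.26) * 42.78 ~ 57.7226
Y = slope * X + intercept. To avoid rounding drift from the rounded slope/intercept, evaluate the equivalent form Y = mean_Y + SD_Y * (X - mean_X) / SD_X at full precision:
Y = 76.67 + 5.43 * (51 - 42.78) / 12.26
Y = 76.67 + 5.43 * 8.22 / 12.26
Y = 76.67 + 44.6346 / 12.26
Y = 76.67 + 3.6407
Y = 80.3107

80.3107
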